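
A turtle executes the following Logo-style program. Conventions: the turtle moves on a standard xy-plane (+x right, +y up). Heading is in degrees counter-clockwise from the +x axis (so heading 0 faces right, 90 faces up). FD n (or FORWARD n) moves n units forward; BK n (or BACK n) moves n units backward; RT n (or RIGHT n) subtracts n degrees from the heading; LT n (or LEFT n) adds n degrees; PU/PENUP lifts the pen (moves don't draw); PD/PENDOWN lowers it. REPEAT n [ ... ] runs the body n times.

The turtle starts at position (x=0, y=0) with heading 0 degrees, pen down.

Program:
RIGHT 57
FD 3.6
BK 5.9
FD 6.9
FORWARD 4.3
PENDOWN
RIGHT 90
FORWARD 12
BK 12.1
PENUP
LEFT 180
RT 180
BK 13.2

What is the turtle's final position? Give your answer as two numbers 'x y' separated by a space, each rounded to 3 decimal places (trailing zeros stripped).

Answer: 16.002 -0.22

Derivation:
Executing turtle program step by step:
Start: pos=(0,0), heading=0, pen down
RT 57: heading 0 -> 303
FD 3.6: (0,0) -> (1.961,-3.019) [heading=303, draw]
BK 5.9: (1.961,-3.019) -> (-1.253,1.929) [heading=303, draw]
FD 6.9: (-1.253,1.929) -> (2.505,-3.858) [heading=303, draw]
FD 4.3: (2.505,-3.858) -> (4.847,-7.464) [heading=303, draw]
PD: pen down
RT 90: heading 303 -> 213
FD 12: (4.847,-7.464) -> (-5.217,-14) [heading=213, draw]
BK 12.1: (-5.217,-14) -> (4.931,-7.41) [heading=213, draw]
PU: pen up
LT 180: heading 213 -> 33
RT 180: heading 33 -> 213
BK 13.2: (4.931,-7.41) -> (16.002,-0.22) [heading=213, move]
Final: pos=(16.002,-0.22), heading=213, 6 segment(s) drawn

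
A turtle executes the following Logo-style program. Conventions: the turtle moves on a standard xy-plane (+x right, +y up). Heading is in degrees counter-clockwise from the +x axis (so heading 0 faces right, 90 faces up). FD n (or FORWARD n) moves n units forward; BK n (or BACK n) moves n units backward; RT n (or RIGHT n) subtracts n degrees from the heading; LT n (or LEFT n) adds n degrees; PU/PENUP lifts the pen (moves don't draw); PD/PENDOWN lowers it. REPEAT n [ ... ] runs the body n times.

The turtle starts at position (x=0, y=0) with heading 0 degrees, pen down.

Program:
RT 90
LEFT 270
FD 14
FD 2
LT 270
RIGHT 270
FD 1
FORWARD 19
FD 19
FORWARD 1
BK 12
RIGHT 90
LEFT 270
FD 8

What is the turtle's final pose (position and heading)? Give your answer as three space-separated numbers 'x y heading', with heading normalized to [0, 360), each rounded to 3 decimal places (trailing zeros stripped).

Executing turtle program step by step:
Start: pos=(0,0), heading=0, pen down
RT 90: heading 0 -> 270
LT 270: heading 270 -> 180
FD 14: (0,0) -> (-14,0) [heading=180, draw]
FD 2: (-14,0) -> (-16,0) [heading=180, draw]
LT 270: heading 180 -> 90
RT 270: heading 90 -> 180
FD 1: (-16,0) -> (-17,0) [heading=180, draw]
FD 19: (-17,0) -> (-36,0) [heading=180, draw]
FD 19: (-36,0) -> (-55,0) [heading=180, draw]
FD 1: (-55,0) -> (-56,0) [heading=180, draw]
BK 12: (-56,0) -> (-44,0) [heading=180, draw]
RT 90: heading 180 -> 90
LT 270: heading 90 -> 0
FD 8: (-44,0) -> (-36,0) [heading=0, draw]
Final: pos=(-36,0), heading=0, 8 segment(s) drawn

Answer: -36 0 0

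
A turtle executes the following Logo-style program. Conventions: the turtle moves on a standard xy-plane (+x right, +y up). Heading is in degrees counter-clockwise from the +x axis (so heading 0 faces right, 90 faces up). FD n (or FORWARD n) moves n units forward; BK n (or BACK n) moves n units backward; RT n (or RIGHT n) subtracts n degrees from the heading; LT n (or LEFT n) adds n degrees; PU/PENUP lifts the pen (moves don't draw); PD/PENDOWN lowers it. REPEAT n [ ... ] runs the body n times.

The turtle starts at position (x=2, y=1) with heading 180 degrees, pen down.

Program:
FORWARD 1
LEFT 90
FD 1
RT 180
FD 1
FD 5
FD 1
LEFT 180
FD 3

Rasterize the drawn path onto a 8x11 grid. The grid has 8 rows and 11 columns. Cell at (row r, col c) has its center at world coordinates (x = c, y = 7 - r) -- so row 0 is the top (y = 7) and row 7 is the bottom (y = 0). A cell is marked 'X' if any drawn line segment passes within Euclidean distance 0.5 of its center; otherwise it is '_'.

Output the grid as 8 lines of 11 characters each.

Segment 0: (2,1) -> (1,1)
Segment 1: (1,1) -> (1,0)
Segment 2: (1,0) -> (1,1)
Segment 3: (1,1) -> (1,6)
Segment 4: (1,6) -> (1,7)
Segment 5: (1,7) -> (1,4)

Answer: _X_________
_X_________
_X_________
_X_________
_X_________
_X_________
_XX________
_X_________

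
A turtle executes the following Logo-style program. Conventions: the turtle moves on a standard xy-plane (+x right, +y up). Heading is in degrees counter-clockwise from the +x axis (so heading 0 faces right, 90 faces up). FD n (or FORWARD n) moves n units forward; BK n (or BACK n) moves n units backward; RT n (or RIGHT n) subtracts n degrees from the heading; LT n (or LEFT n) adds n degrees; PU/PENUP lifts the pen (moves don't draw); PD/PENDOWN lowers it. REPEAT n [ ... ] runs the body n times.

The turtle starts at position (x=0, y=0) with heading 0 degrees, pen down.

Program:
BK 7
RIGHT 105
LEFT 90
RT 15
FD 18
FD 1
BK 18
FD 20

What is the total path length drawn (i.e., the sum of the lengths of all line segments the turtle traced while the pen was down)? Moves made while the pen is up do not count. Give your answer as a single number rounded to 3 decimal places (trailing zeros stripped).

Answer: 64

Derivation:
Executing turtle program step by step:
Start: pos=(0,0), heading=0, pen down
BK 7: (0,0) -> (-7,0) [heading=0, draw]
RT 105: heading 0 -> 255
LT 90: heading 255 -> 345
RT 15: heading 345 -> 330
FD 18: (-7,0) -> (8.588,-9) [heading=330, draw]
FD 1: (8.588,-9) -> (9.454,-9.5) [heading=330, draw]
BK 18: (9.454,-9.5) -> (-6.134,-0.5) [heading=330, draw]
FD 20: (-6.134,-0.5) -> (11.187,-10.5) [heading=330, draw]
Final: pos=(11.187,-10.5), heading=330, 5 segment(s) drawn

Segment lengths:
  seg 1: (0,0) -> (-7,0), length = 7
  seg 2: (-7,0) -> (8.588,-9), length = 18
  seg 3: (8.588,-9) -> (9.454,-9.5), length = 1
  seg 4: (9.454,-9.5) -> (-6.134,-0.5), length = 18
  seg 5: (-6.134,-0.5) -> (11.187,-10.5), length = 20
Total = 64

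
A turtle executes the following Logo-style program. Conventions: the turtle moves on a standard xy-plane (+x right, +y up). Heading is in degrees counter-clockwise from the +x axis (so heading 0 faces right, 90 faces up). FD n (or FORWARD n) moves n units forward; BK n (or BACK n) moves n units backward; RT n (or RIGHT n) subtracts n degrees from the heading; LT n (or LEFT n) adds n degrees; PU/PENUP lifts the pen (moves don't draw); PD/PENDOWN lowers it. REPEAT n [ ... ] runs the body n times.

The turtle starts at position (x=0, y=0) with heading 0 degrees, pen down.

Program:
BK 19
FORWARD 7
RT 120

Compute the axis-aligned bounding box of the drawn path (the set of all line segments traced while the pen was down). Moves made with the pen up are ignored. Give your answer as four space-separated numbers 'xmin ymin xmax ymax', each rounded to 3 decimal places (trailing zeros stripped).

Executing turtle program step by step:
Start: pos=(0,0), heading=0, pen down
BK 19: (0,0) -> (-19,0) [heading=0, draw]
FD 7: (-19,0) -> (-12,0) [heading=0, draw]
RT 120: heading 0 -> 240
Final: pos=(-12,0), heading=240, 2 segment(s) drawn

Segment endpoints: x in {-19, -12, 0}, y in {0}
xmin=-19, ymin=0, xmax=0, ymax=0

Answer: -19 0 0 0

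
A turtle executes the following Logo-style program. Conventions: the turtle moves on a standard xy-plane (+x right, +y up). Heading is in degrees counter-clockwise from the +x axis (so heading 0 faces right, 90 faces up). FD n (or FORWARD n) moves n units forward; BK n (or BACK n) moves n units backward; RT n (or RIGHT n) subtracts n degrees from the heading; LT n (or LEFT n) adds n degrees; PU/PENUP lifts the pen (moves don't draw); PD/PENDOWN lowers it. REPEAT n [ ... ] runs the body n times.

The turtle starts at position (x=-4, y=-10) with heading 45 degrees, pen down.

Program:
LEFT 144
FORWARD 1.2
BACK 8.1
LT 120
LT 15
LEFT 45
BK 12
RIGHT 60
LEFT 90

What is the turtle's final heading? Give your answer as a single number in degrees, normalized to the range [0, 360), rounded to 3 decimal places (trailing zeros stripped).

Executing turtle program step by step:
Start: pos=(-4,-10), heading=45, pen down
LT 144: heading 45 -> 189
FD 1.2: (-4,-10) -> (-5.185,-10.188) [heading=189, draw]
BK 8.1: (-5.185,-10.188) -> (2.815,-8.921) [heading=189, draw]
LT 120: heading 189 -> 309
LT 15: heading 309 -> 324
LT 45: heading 324 -> 9
BK 12: (2.815,-8.921) -> (-9.037,-10.798) [heading=9, draw]
RT 60: heading 9 -> 309
LT 90: heading 309 -> 39
Final: pos=(-9.037,-10.798), heading=39, 3 segment(s) drawn

Answer: 39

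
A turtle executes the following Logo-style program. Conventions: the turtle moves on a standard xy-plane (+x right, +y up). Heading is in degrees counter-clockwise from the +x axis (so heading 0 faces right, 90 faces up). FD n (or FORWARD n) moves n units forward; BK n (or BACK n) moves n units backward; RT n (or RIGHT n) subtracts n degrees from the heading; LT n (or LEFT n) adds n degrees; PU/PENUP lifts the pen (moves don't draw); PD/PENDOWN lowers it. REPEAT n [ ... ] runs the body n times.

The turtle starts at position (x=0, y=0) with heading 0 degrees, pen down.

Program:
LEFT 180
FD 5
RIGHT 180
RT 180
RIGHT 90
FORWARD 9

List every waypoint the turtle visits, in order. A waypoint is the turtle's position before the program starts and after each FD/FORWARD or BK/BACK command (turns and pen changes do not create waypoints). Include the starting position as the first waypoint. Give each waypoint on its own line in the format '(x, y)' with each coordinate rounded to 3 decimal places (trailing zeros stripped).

Answer: (0, 0)
(-5, 0)
(-5, 9)

Derivation:
Executing turtle program step by step:
Start: pos=(0,0), heading=0, pen down
LT 180: heading 0 -> 180
FD 5: (0,0) -> (-5,0) [heading=180, draw]
RT 180: heading 180 -> 0
RT 180: heading 0 -> 180
RT 90: heading 180 -> 90
FD 9: (-5,0) -> (-5,9) [heading=90, draw]
Final: pos=(-5,9), heading=90, 2 segment(s) drawn
Waypoints (3 total):
(0, 0)
(-5, 0)
(-5, 9)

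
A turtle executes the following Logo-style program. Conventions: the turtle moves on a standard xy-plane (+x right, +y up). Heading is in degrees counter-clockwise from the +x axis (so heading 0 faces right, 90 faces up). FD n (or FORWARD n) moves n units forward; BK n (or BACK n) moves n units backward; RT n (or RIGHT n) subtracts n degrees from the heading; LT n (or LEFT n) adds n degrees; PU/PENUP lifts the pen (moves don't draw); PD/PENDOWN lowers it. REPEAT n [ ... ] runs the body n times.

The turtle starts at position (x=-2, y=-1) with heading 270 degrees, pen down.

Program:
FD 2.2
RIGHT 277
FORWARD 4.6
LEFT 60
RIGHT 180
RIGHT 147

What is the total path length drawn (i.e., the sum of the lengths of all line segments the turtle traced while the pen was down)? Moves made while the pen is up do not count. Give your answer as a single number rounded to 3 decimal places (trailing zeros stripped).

Executing turtle program step by step:
Start: pos=(-2,-1), heading=270, pen down
FD 2.2: (-2,-1) -> (-2,-3.2) [heading=270, draw]
RT 277: heading 270 -> 353
FD 4.6: (-2,-3.2) -> (2.566,-3.761) [heading=353, draw]
LT 60: heading 353 -> 53
RT 180: heading 53 -> 233
RT 147: heading 233 -> 86
Final: pos=(2.566,-3.761), heading=86, 2 segment(s) drawn

Segment lengths:
  seg 1: (-2,-1) -> (-2,-3.2), length = 2.2
  seg 2: (-2,-3.2) -> (2.566,-3.761), length = 4.6
Total = 6.8

Answer: 6.8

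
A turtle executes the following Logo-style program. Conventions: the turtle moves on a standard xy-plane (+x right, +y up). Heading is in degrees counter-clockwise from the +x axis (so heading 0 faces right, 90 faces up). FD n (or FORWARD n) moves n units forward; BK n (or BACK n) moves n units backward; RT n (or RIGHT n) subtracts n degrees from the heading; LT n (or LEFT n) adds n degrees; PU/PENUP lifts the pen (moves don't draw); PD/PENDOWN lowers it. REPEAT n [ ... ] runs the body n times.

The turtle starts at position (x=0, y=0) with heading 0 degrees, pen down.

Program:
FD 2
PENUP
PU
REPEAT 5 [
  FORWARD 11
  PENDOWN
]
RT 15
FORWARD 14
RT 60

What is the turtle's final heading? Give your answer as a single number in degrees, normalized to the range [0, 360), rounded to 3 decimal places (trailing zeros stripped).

Answer: 285

Derivation:
Executing turtle program step by step:
Start: pos=(0,0), heading=0, pen down
FD 2: (0,0) -> (2,0) [heading=0, draw]
PU: pen up
PU: pen up
REPEAT 5 [
  -- iteration 1/5 --
  FD 11: (2,0) -> (13,0) [heading=0, move]
  PD: pen down
  -- iteration 2/5 --
  FD 11: (13,0) -> (24,0) [heading=0, draw]
  PD: pen down
  -- iteration 3/5 --
  FD 11: (24,0) -> (35,0) [heading=0, draw]
  PD: pen down
  -- iteration 4/5 --
  FD 11: (35,0) -> (46,0) [heading=0, draw]
  PD: pen down
  -- iteration 5/5 --
  FD 11: (46,0) -> (57,0) [heading=0, draw]
  PD: pen down
]
RT 15: heading 0 -> 345
FD 14: (57,0) -> (70.523,-3.623) [heading=345, draw]
RT 60: heading 345 -> 285
Final: pos=(70.523,-3.623), heading=285, 6 segment(s) drawn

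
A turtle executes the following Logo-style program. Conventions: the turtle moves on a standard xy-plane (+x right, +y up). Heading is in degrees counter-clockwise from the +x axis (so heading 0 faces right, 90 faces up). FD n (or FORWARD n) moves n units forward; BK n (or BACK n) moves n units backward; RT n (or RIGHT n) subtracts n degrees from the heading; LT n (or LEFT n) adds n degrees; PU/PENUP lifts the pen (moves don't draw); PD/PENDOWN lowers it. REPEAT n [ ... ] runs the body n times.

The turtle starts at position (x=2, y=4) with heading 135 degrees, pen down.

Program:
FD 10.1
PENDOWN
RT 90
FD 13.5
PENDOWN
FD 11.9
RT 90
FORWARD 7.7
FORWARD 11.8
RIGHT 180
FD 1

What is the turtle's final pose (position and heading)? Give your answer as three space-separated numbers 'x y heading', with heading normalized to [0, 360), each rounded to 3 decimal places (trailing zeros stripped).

Answer: 25.9 16.021 135

Derivation:
Executing turtle program step by step:
Start: pos=(2,4), heading=135, pen down
FD 10.1: (2,4) -> (-5.142,11.142) [heading=135, draw]
PD: pen down
RT 90: heading 135 -> 45
FD 13.5: (-5.142,11.142) -> (4.404,20.688) [heading=45, draw]
PD: pen down
FD 11.9: (4.404,20.688) -> (12.819,29.102) [heading=45, draw]
RT 90: heading 45 -> 315
FD 7.7: (12.819,29.102) -> (18.263,23.658) [heading=315, draw]
FD 11.8: (18.263,23.658) -> (26.607,15.314) [heading=315, draw]
RT 180: heading 315 -> 135
FD 1: (26.607,15.314) -> (25.9,16.021) [heading=135, draw]
Final: pos=(25.9,16.021), heading=135, 6 segment(s) drawn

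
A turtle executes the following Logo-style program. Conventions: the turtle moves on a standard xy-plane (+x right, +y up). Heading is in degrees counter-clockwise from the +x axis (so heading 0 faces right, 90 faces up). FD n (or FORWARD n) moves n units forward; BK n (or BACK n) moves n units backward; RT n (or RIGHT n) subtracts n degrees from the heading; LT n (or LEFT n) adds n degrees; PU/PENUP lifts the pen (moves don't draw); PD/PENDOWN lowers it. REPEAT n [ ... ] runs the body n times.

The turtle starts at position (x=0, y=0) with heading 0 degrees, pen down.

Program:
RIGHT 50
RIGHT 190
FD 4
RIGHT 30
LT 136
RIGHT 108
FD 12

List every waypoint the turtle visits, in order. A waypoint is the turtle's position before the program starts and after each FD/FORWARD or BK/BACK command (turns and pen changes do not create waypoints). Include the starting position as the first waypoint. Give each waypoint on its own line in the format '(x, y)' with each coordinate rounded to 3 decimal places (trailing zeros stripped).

Answer: (0, 0)
(-2, 3.464)
(-7.634, 14.059)

Derivation:
Executing turtle program step by step:
Start: pos=(0,0), heading=0, pen down
RT 50: heading 0 -> 310
RT 190: heading 310 -> 120
FD 4: (0,0) -> (-2,3.464) [heading=120, draw]
RT 30: heading 120 -> 90
LT 136: heading 90 -> 226
RT 108: heading 226 -> 118
FD 12: (-2,3.464) -> (-7.634,14.059) [heading=118, draw]
Final: pos=(-7.634,14.059), heading=118, 2 segment(s) drawn
Waypoints (3 total):
(0, 0)
(-2, 3.464)
(-7.634, 14.059)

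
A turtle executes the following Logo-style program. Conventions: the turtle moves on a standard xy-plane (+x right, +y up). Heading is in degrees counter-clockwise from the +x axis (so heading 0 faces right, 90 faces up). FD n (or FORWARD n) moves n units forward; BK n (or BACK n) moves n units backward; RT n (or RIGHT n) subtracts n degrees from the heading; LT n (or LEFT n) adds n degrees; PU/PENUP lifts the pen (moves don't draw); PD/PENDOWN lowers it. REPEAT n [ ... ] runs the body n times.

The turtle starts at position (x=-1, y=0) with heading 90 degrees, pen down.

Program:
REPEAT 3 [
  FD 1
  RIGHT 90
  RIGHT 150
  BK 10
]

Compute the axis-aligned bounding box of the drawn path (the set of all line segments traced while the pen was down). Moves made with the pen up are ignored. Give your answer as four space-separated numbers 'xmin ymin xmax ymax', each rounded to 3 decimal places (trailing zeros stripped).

Answer: -1.866 0 7.66 10.5

Derivation:
Executing turtle program step by step:
Start: pos=(-1,0), heading=90, pen down
REPEAT 3 [
  -- iteration 1/3 --
  FD 1: (-1,0) -> (-1,1) [heading=90, draw]
  RT 90: heading 90 -> 0
  RT 150: heading 0 -> 210
  BK 10: (-1,1) -> (7.66,6) [heading=210, draw]
  -- iteration 2/3 --
  FD 1: (7.66,6) -> (6.794,5.5) [heading=210, draw]
  RT 90: heading 210 -> 120
  RT 150: heading 120 -> 330
  BK 10: (6.794,5.5) -> (-1.866,10.5) [heading=330, draw]
  -- iteration 3/3 --
  FD 1: (-1.866,10.5) -> (-1,10) [heading=330, draw]
  RT 90: heading 330 -> 240
  RT 150: heading 240 -> 90
  BK 10: (-1,10) -> (-1,0) [heading=90, draw]
]
Final: pos=(-1,0), heading=90, 6 segment(s) drawn

Segment endpoints: x in {-1.866, -1, -1, -1, -1, 6.794, 7.66}, y in {0, 1, 5.5, 6, 10, 10.5}
xmin=-1.866, ymin=0, xmax=7.66, ymax=10.5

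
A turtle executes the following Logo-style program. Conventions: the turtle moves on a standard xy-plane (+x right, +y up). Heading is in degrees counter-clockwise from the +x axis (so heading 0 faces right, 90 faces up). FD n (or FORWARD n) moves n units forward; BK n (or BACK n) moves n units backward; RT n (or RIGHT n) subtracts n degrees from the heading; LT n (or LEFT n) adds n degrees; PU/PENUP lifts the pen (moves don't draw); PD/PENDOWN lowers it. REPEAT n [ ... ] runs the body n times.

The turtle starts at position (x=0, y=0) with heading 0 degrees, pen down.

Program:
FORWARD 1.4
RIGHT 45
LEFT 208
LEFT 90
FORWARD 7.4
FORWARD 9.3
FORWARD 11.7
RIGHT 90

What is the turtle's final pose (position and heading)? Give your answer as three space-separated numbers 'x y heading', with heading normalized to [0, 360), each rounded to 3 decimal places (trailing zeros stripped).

Answer: -6.903 -27.159 163

Derivation:
Executing turtle program step by step:
Start: pos=(0,0), heading=0, pen down
FD 1.4: (0,0) -> (1.4,0) [heading=0, draw]
RT 45: heading 0 -> 315
LT 208: heading 315 -> 163
LT 90: heading 163 -> 253
FD 7.4: (1.4,0) -> (-0.764,-7.077) [heading=253, draw]
FD 9.3: (-0.764,-7.077) -> (-3.483,-15.97) [heading=253, draw]
FD 11.7: (-3.483,-15.97) -> (-6.903,-27.159) [heading=253, draw]
RT 90: heading 253 -> 163
Final: pos=(-6.903,-27.159), heading=163, 4 segment(s) drawn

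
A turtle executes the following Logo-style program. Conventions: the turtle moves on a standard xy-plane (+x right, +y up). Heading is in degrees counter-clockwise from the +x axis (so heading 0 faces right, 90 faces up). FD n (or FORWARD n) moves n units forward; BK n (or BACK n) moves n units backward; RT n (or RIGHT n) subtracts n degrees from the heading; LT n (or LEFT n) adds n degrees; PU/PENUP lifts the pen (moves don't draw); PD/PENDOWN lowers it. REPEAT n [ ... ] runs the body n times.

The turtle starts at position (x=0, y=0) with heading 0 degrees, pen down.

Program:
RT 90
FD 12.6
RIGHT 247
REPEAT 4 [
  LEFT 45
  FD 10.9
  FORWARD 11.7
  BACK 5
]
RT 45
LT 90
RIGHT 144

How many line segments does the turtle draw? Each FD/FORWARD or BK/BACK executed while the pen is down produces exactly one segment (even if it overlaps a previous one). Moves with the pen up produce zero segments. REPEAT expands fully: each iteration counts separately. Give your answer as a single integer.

Executing turtle program step by step:
Start: pos=(0,0), heading=0, pen down
RT 90: heading 0 -> 270
FD 12.6: (0,0) -> (0,-12.6) [heading=270, draw]
RT 247: heading 270 -> 23
REPEAT 4 [
  -- iteration 1/4 --
  LT 45: heading 23 -> 68
  FD 10.9: (0,-12.6) -> (4.083,-2.494) [heading=68, draw]
  FD 11.7: (4.083,-2.494) -> (8.466,8.354) [heading=68, draw]
  BK 5: (8.466,8.354) -> (6.593,3.718) [heading=68, draw]
  -- iteration 2/4 --
  LT 45: heading 68 -> 113
  FD 10.9: (6.593,3.718) -> (2.334,13.752) [heading=113, draw]
  FD 11.7: (2.334,13.752) -> (-2.237,24.522) [heading=113, draw]
  BK 5: (-2.237,24.522) -> (-0.284,19.919) [heading=113, draw]
  -- iteration 3/4 --
  LT 45: heading 113 -> 158
  FD 10.9: (-0.284,19.919) -> (-10.39,24.003) [heading=158, draw]
  FD 11.7: (-10.39,24.003) -> (-21.238,28.385) [heading=158, draw]
  BK 5: (-21.238,28.385) -> (-16.602,26.512) [heading=158, draw]
  -- iteration 4/4 --
  LT 45: heading 158 -> 203
  FD 10.9: (-16.602,26.512) -> (-26.636,22.253) [heading=203, draw]
  FD 11.7: (-26.636,22.253) -> (-37.406,17.682) [heading=203, draw]
  BK 5: (-37.406,17.682) -> (-32.803,19.636) [heading=203, draw]
]
RT 45: heading 203 -> 158
LT 90: heading 158 -> 248
RT 144: heading 248 -> 104
Final: pos=(-32.803,19.636), heading=104, 13 segment(s) drawn
Segments drawn: 13

Answer: 13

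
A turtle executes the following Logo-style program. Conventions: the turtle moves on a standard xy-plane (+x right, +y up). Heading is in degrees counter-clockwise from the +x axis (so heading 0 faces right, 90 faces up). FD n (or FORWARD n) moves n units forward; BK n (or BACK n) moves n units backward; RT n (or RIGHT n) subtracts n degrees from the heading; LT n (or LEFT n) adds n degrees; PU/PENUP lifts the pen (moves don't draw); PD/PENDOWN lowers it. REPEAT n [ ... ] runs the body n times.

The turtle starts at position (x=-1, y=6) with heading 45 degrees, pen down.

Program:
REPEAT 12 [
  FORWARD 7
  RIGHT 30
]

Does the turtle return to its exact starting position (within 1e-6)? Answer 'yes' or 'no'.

Answer: yes

Derivation:
Executing turtle program step by step:
Start: pos=(-1,6), heading=45, pen down
REPEAT 12 [
  -- iteration 1/12 --
  FD 7: (-1,6) -> (3.95,10.95) [heading=45, draw]
  RT 30: heading 45 -> 15
  -- iteration 2/12 --
  FD 7: (3.95,10.95) -> (10.711,12.761) [heading=15, draw]
  RT 30: heading 15 -> 345
  -- iteration 3/12 --
  FD 7: (10.711,12.761) -> (17.473,10.95) [heading=345, draw]
  RT 30: heading 345 -> 315
  -- iteration 4/12 --
  FD 7: (17.473,10.95) -> (22.422,6) [heading=315, draw]
  RT 30: heading 315 -> 285
  -- iteration 5/12 --
  FD 7: (22.422,6) -> (24.234,-0.761) [heading=285, draw]
  RT 30: heading 285 -> 255
  -- iteration 6/12 --
  FD 7: (24.234,-0.761) -> (22.422,-7.523) [heading=255, draw]
  RT 30: heading 255 -> 225
  -- iteration 7/12 --
  FD 7: (22.422,-7.523) -> (17.473,-12.473) [heading=225, draw]
  RT 30: heading 225 -> 195
  -- iteration 8/12 --
  FD 7: (17.473,-12.473) -> (10.711,-14.284) [heading=195, draw]
  RT 30: heading 195 -> 165
  -- iteration 9/12 --
  FD 7: (10.711,-14.284) -> (3.95,-12.473) [heading=165, draw]
  RT 30: heading 165 -> 135
  -- iteration 10/12 --
  FD 7: (3.95,-12.473) -> (-1,-7.523) [heading=135, draw]
  RT 30: heading 135 -> 105
  -- iteration 11/12 --
  FD 7: (-1,-7.523) -> (-2.812,-0.761) [heading=105, draw]
  RT 30: heading 105 -> 75
  -- iteration 12/12 --
  FD 7: (-2.812,-0.761) -> (-1,6) [heading=75, draw]
  RT 30: heading 75 -> 45
]
Final: pos=(-1,6), heading=45, 12 segment(s) drawn

Start position: (-1, 6)
Final position: (-1, 6)
Distance = 0; < 1e-6 -> CLOSED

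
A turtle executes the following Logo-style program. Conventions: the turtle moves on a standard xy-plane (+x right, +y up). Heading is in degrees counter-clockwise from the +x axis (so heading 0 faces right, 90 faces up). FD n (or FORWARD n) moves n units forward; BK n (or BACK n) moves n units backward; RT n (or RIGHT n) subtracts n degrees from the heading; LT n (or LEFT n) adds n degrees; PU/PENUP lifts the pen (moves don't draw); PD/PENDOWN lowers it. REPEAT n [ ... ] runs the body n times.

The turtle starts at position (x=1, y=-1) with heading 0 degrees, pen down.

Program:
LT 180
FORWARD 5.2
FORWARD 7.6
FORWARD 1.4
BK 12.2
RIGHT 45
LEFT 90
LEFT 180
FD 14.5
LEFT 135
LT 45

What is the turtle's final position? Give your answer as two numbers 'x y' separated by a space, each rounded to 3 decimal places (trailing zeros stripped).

Answer: 9.253 9.253

Derivation:
Executing turtle program step by step:
Start: pos=(1,-1), heading=0, pen down
LT 180: heading 0 -> 180
FD 5.2: (1,-1) -> (-4.2,-1) [heading=180, draw]
FD 7.6: (-4.2,-1) -> (-11.8,-1) [heading=180, draw]
FD 1.4: (-11.8,-1) -> (-13.2,-1) [heading=180, draw]
BK 12.2: (-13.2,-1) -> (-1,-1) [heading=180, draw]
RT 45: heading 180 -> 135
LT 90: heading 135 -> 225
LT 180: heading 225 -> 45
FD 14.5: (-1,-1) -> (9.253,9.253) [heading=45, draw]
LT 135: heading 45 -> 180
LT 45: heading 180 -> 225
Final: pos=(9.253,9.253), heading=225, 5 segment(s) drawn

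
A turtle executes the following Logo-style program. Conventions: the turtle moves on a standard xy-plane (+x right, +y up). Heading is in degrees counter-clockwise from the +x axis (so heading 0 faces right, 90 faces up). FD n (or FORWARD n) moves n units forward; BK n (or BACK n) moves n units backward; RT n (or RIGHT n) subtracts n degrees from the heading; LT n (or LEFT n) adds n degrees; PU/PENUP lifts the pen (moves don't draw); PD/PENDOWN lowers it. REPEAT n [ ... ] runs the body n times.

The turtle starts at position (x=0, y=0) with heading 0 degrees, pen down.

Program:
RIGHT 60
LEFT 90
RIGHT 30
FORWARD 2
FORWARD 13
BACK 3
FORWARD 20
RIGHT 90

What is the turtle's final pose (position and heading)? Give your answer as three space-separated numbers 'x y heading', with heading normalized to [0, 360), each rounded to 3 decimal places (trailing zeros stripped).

Executing turtle program step by step:
Start: pos=(0,0), heading=0, pen down
RT 60: heading 0 -> 300
LT 90: heading 300 -> 30
RT 30: heading 30 -> 0
FD 2: (0,0) -> (2,0) [heading=0, draw]
FD 13: (2,0) -> (15,0) [heading=0, draw]
BK 3: (15,0) -> (12,0) [heading=0, draw]
FD 20: (12,0) -> (32,0) [heading=0, draw]
RT 90: heading 0 -> 270
Final: pos=(32,0), heading=270, 4 segment(s) drawn

Answer: 32 0 270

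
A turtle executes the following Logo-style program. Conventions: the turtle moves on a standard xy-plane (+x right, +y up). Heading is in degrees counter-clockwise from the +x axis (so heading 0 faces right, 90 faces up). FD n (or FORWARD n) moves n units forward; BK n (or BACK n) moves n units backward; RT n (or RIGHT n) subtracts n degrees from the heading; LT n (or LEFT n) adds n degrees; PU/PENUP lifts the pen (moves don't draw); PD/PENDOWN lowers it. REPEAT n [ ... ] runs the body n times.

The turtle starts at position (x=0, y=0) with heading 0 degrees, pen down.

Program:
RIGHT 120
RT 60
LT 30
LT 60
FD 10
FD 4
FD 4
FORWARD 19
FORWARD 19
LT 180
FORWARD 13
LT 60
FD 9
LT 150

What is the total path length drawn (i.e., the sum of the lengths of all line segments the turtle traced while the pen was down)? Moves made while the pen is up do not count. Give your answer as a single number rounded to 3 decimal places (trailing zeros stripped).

Executing turtle program step by step:
Start: pos=(0,0), heading=0, pen down
RT 120: heading 0 -> 240
RT 60: heading 240 -> 180
LT 30: heading 180 -> 210
LT 60: heading 210 -> 270
FD 10: (0,0) -> (0,-10) [heading=270, draw]
FD 4: (0,-10) -> (0,-14) [heading=270, draw]
FD 4: (0,-14) -> (0,-18) [heading=270, draw]
FD 19: (0,-18) -> (0,-37) [heading=270, draw]
FD 19: (0,-37) -> (0,-56) [heading=270, draw]
LT 180: heading 270 -> 90
FD 13: (0,-56) -> (0,-43) [heading=90, draw]
LT 60: heading 90 -> 150
FD 9: (0,-43) -> (-7.794,-38.5) [heading=150, draw]
LT 150: heading 150 -> 300
Final: pos=(-7.794,-38.5), heading=300, 7 segment(s) drawn

Segment lengths:
  seg 1: (0,0) -> (0,-10), length = 10
  seg 2: (0,-10) -> (0,-14), length = 4
  seg 3: (0,-14) -> (0,-18), length = 4
  seg 4: (0,-18) -> (0,-37), length = 19
  seg 5: (0,-37) -> (0,-56), length = 19
  seg 6: (0,-56) -> (0,-43), length = 13
  seg 7: (0,-43) -> (-7.794,-38.5), length = 9
Total = 78

Answer: 78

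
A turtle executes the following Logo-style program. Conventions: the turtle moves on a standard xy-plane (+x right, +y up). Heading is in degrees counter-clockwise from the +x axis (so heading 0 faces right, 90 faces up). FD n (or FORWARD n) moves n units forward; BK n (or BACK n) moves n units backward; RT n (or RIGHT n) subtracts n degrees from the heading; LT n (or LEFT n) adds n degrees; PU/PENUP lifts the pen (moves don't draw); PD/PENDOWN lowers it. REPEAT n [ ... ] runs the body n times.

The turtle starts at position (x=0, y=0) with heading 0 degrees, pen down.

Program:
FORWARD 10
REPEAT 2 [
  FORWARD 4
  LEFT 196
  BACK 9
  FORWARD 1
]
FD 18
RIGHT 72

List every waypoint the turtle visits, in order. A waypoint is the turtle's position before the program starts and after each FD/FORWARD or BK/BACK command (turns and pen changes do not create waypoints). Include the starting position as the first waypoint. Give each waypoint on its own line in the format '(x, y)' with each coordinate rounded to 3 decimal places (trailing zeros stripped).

Answer: (0, 0)
(10, 0)
(14, 0)
(22.651, 2.481)
(21.69, 2.205)
(17.845, 1.103)
(10.213, -3.667)
(11.061, -3.137)
(26.326, 6.402)

Derivation:
Executing turtle program step by step:
Start: pos=(0,0), heading=0, pen down
FD 10: (0,0) -> (10,0) [heading=0, draw]
REPEAT 2 [
  -- iteration 1/2 --
  FD 4: (10,0) -> (14,0) [heading=0, draw]
  LT 196: heading 0 -> 196
  BK 9: (14,0) -> (22.651,2.481) [heading=196, draw]
  FD 1: (22.651,2.481) -> (21.69,2.205) [heading=196, draw]
  -- iteration 2/2 --
  FD 4: (21.69,2.205) -> (17.845,1.103) [heading=196, draw]
  LT 196: heading 196 -> 32
  BK 9: (17.845,1.103) -> (10.213,-3.667) [heading=32, draw]
  FD 1: (10.213,-3.667) -> (11.061,-3.137) [heading=32, draw]
]
FD 18: (11.061,-3.137) -> (26.326,6.402) [heading=32, draw]
RT 72: heading 32 -> 320
Final: pos=(26.326,6.402), heading=320, 8 segment(s) drawn
Waypoints (9 total):
(0, 0)
(10, 0)
(14, 0)
(22.651, 2.481)
(21.69, 2.205)
(17.845, 1.103)
(10.213, -3.667)
(11.061, -3.137)
(26.326, 6.402)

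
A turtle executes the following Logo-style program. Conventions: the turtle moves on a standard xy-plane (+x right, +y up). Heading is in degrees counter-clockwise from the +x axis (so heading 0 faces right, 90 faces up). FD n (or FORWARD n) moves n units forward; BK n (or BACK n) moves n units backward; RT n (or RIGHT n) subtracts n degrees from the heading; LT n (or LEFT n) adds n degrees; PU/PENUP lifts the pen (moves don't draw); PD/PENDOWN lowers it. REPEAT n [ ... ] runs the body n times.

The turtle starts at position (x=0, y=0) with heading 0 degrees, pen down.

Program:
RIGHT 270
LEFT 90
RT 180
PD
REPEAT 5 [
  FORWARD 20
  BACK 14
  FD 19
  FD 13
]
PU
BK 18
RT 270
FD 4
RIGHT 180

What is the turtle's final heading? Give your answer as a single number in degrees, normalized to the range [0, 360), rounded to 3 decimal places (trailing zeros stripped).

Executing turtle program step by step:
Start: pos=(0,0), heading=0, pen down
RT 270: heading 0 -> 90
LT 90: heading 90 -> 180
RT 180: heading 180 -> 0
PD: pen down
REPEAT 5 [
  -- iteration 1/5 --
  FD 20: (0,0) -> (20,0) [heading=0, draw]
  BK 14: (20,0) -> (6,0) [heading=0, draw]
  FD 19: (6,0) -> (25,0) [heading=0, draw]
  FD 13: (25,0) -> (38,0) [heading=0, draw]
  -- iteration 2/5 --
  FD 20: (38,0) -> (58,0) [heading=0, draw]
  BK 14: (58,0) -> (44,0) [heading=0, draw]
  FD 19: (44,0) -> (63,0) [heading=0, draw]
  FD 13: (63,0) -> (76,0) [heading=0, draw]
  -- iteration 3/5 --
  FD 20: (76,0) -> (96,0) [heading=0, draw]
  BK 14: (96,0) -> (82,0) [heading=0, draw]
  FD 19: (82,0) -> (101,0) [heading=0, draw]
  FD 13: (101,0) -> (114,0) [heading=0, draw]
  -- iteration 4/5 --
  FD 20: (114,0) -> (134,0) [heading=0, draw]
  BK 14: (134,0) -> (120,0) [heading=0, draw]
  FD 19: (120,0) -> (139,0) [heading=0, draw]
  FD 13: (139,0) -> (152,0) [heading=0, draw]
  -- iteration 5/5 --
  FD 20: (152,0) -> (172,0) [heading=0, draw]
  BK 14: (172,0) -> (158,0) [heading=0, draw]
  FD 19: (158,0) -> (177,0) [heading=0, draw]
  FD 13: (177,0) -> (190,0) [heading=0, draw]
]
PU: pen up
BK 18: (190,0) -> (172,0) [heading=0, move]
RT 270: heading 0 -> 90
FD 4: (172,0) -> (172,4) [heading=90, move]
RT 180: heading 90 -> 270
Final: pos=(172,4), heading=270, 20 segment(s) drawn

Answer: 270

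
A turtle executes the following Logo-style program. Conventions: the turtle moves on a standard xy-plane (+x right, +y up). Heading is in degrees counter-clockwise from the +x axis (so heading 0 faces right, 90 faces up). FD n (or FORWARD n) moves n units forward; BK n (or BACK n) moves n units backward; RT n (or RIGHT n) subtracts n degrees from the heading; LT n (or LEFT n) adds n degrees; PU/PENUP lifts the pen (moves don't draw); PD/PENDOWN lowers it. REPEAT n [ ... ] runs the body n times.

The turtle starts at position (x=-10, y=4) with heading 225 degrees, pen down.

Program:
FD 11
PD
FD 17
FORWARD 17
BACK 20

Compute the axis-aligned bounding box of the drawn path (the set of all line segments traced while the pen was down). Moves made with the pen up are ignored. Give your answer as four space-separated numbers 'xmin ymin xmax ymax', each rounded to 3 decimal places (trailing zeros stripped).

Answer: -41.82 -27.82 -10 4

Derivation:
Executing turtle program step by step:
Start: pos=(-10,4), heading=225, pen down
FD 11: (-10,4) -> (-17.778,-3.778) [heading=225, draw]
PD: pen down
FD 17: (-17.778,-3.778) -> (-29.799,-15.799) [heading=225, draw]
FD 17: (-29.799,-15.799) -> (-41.82,-27.82) [heading=225, draw]
BK 20: (-41.82,-27.82) -> (-27.678,-13.678) [heading=225, draw]
Final: pos=(-27.678,-13.678), heading=225, 4 segment(s) drawn

Segment endpoints: x in {-41.82, -29.799, -27.678, -17.778, -10}, y in {-27.82, -15.799, -13.678, -3.778, 4}
xmin=-41.82, ymin=-27.82, xmax=-10, ymax=4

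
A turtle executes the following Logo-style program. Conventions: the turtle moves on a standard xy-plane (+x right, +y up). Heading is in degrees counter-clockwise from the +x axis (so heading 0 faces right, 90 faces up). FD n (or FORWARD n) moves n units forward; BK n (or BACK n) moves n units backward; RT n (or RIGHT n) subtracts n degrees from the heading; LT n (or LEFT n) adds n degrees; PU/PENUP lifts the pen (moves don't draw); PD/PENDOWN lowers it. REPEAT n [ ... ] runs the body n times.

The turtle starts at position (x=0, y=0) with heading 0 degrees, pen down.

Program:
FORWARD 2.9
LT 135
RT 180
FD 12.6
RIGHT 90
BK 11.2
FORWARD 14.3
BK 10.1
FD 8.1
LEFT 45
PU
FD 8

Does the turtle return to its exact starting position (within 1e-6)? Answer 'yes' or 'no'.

Answer: no

Derivation:
Executing turtle program step by step:
Start: pos=(0,0), heading=0, pen down
FD 2.9: (0,0) -> (2.9,0) [heading=0, draw]
LT 135: heading 0 -> 135
RT 180: heading 135 -> 315
FD 12.6: (2.9,0) -> (11.81,-8.91) [heading=315, draw]
RT 90: heading 315 -> 225
BK 11.2: (11.81,-8.91) -> (19.729,-0.99) [heading=225, draw]
FD 14.3: (19.729,-0.99) -> (9.618,-11.102) [heading=225, draw]
BK 10.1: (9.618,-11.102) -> (16.759,-3.96) [heading=225, draw]
FD 8.1: (16.759,-3.96) -> (11.032,-9.687) [heading=225, draw]
LT 45: heading 225 -> 270
PU: pen up
FD 8: (11.032,-9.687) -> (11.032,-17.687) [heading=270, move]
Final: pos=(11.032,-17.687), heading=270, 6 segment(s) drawn

Start position: (0, 0)
Final position: (11.032, -17.687)
Distance = 20.846; >= 1e-6 -> NOT closed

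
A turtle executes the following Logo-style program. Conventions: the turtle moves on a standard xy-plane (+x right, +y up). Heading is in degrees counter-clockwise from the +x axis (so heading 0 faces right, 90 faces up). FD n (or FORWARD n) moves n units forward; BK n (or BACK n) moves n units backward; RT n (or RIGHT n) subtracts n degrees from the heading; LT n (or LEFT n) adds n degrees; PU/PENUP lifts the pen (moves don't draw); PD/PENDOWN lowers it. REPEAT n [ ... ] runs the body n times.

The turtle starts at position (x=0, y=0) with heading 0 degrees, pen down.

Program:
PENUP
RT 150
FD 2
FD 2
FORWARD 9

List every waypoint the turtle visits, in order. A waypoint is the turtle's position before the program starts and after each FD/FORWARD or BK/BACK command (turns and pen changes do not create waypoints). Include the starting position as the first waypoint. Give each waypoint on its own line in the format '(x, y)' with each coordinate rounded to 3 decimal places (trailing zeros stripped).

Executing turtle program step by step:
Start: pos=(0,0), heading=0, pen down
PU: pen up
RT 150: heading 0 -> 210
FD 2: (0,0) -> (-1.732,-1) [heading=210, move]
FD 2: (-1.732,-1) -> (-3.464,-2) [heading=210, move]
FD 9: (-3.464,-2) -> (-11.258,-6.5) [heading=210, move]
Final: pos=(-11.258,-6.5), heading=210, 0 segment(s) drawn
Waypoints (4 total):
(0, 0)
(-1.732, -1)
(-3.464, -2)
(-11.258, -6.5)

Answer: (0, 0)
(-1.732, -1)
(-3.464, -2)
(-11.258, -6.5)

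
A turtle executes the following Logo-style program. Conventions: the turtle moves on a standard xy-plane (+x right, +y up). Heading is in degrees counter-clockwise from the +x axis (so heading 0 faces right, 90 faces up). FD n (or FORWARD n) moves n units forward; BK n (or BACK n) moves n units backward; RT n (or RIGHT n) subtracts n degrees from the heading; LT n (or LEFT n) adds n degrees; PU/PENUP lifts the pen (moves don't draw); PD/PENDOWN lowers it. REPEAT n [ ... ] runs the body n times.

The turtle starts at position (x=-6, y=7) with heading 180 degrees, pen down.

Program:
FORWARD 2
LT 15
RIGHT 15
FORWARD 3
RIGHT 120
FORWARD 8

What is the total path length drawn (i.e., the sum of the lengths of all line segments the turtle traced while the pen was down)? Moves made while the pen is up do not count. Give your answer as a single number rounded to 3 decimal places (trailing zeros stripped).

Executing turtle program step by step:
Start: pos=(-6,7), heading=180, pen down
FD 2: (-6,7) -> (-8,7) [heading=180, draw]
LT 15: heading 180 -> 195
RT 15: heading 195 -> 180
FD 3: (-8,7) -> (-11,7) [heading=180, draw]
RT 120: heading 180 -> 60
FD 8: (-11,7) -> (-7,13.928) [heading=60, draw]
Final: pos=(-7,13.928), heading=60, 3 segment(s) drawn

Segment lengths:
  seg 1: (-6,7) -> (-8,7), length = 2
  seg 2: (-8,7) -> (-11,7), length = 3
  seg 3: (-11,7) -> (-7,13.928), length = 8
Total = 13

Answer: 13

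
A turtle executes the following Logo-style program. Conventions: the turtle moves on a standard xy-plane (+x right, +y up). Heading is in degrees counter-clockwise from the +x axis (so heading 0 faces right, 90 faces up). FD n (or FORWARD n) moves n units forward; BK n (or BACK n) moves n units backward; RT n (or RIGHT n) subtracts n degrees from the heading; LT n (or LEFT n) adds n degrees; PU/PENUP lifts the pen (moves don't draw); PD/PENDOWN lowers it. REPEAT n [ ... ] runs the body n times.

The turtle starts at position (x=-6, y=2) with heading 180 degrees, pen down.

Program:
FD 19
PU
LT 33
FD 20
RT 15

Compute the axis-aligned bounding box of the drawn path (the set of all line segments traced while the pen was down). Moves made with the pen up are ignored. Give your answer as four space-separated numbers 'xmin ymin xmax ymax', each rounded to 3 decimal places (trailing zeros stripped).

Answer: -25 2 -6 2

Derivation:
Executing turtle program step by step:
Start: pos=(-6,2), heading=180, pen down
FD 19: (-6,2) -> (-25,2) [heading=180, draw]
PU: pen up
LT 33: heading 180 -> 213
FD 20: (-25,2) -> (-41.773,-8.893) [heading=213, move]
RT 15: heading 213 -> 198
Final: pos=(-41.773,-8.893), heading=198, 1 segment(s) drawn

Segment endpoints: x in {-25, -6}, y in {2, 2}
xmin=-25, ymin=2, xmax=-6, ymax=2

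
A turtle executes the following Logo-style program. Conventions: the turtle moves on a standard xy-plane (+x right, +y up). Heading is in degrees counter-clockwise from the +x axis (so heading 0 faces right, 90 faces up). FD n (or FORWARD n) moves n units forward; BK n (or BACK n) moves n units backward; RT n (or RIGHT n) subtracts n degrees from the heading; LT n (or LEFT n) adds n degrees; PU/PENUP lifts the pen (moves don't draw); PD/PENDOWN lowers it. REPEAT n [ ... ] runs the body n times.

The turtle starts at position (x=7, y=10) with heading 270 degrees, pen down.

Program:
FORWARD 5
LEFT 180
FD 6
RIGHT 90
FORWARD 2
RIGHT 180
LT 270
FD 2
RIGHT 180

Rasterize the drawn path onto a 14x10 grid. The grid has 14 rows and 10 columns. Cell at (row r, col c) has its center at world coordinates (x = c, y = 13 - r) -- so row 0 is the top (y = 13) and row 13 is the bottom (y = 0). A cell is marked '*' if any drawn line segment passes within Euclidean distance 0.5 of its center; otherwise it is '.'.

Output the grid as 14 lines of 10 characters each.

Answer: .........*
.........*
.......***
.......*..
.......*..
.......*..
.......*..
.......*..
.......*..
..........
..........
..........
..........
..........

Derivation:
Segment 0: (7,10) -> (7,5)
Segment 1: (7,5) -> (7,11)
Segment 2: (7,11) -> (9,11)
Segment 3: (9,11) -> (9,13)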